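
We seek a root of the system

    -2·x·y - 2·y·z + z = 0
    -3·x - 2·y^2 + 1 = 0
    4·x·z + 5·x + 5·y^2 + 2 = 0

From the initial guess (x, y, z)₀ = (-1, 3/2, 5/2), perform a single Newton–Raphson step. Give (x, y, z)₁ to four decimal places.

(-1.0476, 1.4405, 1.6607)

At (-1, 3/2, 5/2): F = (-2.0000, -0.5000, -1.7500).
Jacobian J = [[-2·y, -2·x - 2·z, -2·y + 1], [-3, -4·y, 0], [4·z + 5, 10·y, 4·x]].
At the point, J = [[-3.0000, -3.0000, -2.0000], [-3.0000, -6.0000, 0.0000], [15.0000, 15.0000, -4.0000]] (det J = -126.0000).
Solving J·Δ = −F gives Δ = (-0.0476, -0.0595, -0.8393).
Then the next iterate is (x, y, z)₁ = (-1.0476, 1.4405, 1.6607).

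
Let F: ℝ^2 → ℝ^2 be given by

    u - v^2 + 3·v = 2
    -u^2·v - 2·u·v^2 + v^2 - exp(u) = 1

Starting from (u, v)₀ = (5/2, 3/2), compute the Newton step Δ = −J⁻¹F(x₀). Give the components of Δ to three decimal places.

(-2.750, 1.915)

At (5/2, 3/2): F = (2.750, -31.55749).
Jacobian J = [[1, -2·v + 3], [-2·u·v - 2·v^2 - exp(u), -u^2 - 4·u·v + 2·v]].
At the point, J = [[1.000, 0.000], [-24.18249, -18.250]] (det J = -18.250).
Solving J·Δ = −F gives Δ = (-2.750, 1.915).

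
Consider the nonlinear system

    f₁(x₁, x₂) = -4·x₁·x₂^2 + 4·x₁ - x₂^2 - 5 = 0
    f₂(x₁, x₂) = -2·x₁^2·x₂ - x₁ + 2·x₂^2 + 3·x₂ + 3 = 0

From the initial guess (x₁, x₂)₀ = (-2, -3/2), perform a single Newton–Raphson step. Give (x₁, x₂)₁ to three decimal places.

(-0.501, -1.726)

At (-2, -3/2): F = (2.750, 17.000).
Jacobian J = [[-4·x₂^2 + 4, -8·x₁·x₂ - 2·x₂], [-4·x₁·x₂ - 1, -2·x₁^2 + 4·x₂ + 3]].
At the point, J = [[-5.000, -21.000], [-13.000, -11.000]] (det J = -218.000).
Solving J·Δ = −F gives Δ = (1.499, -0.226).
Then the next iterate is (x₁, x₂)₁ = (-0.501, -1.726).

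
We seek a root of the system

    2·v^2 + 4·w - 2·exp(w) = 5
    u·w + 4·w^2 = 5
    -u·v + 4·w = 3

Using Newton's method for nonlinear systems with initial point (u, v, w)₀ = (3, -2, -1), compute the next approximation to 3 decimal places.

At (3, -2, -1): F = (-1.73576, -4.000, -1.000).
Jacobian J = [[0, 4·v, -2·exp(w) + 4], [w, 0, u + 8·w], [-v, -u, 4]].
At the point, J = [[0.000, -8.000, 3.26424], [-1.000, 0.000, -5.000], [2.000, -3.000, 4.000]] (det J = 57.79272).
Solving J·Δ = −F gives Δ = (1.779, -0.689, -1.156).
Then the next iterate is (u, v, w)₁ = (4.779, -2.689, -2.156).

(4.779, -2.689, -2.156)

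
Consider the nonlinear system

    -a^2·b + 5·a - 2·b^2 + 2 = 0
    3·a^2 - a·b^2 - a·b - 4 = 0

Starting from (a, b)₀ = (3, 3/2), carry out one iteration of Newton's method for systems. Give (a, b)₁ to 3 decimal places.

(2.281, 1.625)

At (3, 3/2): F = (-1.000, 11.750).
Jacobian J = [[-2·a·b + 5, -a^2 - 4·b], [6·a - b^2 - b, -2·a·b - a]].
At the point, J = [[-4.000, -15.000], [14.250, -12.000]] (det J = 261.750).
Solving J·Δ = −F gives Δ = (-0.719, 0.125).
Then the next iterate is (a, b)₁ = (2.281, 1.625).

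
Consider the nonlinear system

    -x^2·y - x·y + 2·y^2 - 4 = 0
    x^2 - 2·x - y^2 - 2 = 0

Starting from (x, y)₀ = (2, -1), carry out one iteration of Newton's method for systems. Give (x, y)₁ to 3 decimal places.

(2.733, -0.233)

At (2, -1): F = (4.000, -3.000).
Jacobian J = [[-2·x·y - y, -x^2 - x + 4·y], [2·x - 2, -2·y]].
At the point, J = [[5.000, -10.000], [2.000, 2.000]] (det J = 30.000).
Solving J·Δ = −F gives Δ = (0.733, 0.767).
Then the next iterate is (x, y)₁ = (2.733, -0.233).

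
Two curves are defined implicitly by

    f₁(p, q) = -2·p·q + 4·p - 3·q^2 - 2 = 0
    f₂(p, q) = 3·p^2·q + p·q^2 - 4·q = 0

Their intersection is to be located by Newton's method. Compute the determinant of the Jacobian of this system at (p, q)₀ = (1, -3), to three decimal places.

74.000

J = [[-2·q + 4, -2·p - 6·q], [6·p·q + q^2, 3·p^2 + 2·p·q - 4]].
At the point, J = [[10.000, 16.000], [-9.000, -7.000]].
det J = 74.000.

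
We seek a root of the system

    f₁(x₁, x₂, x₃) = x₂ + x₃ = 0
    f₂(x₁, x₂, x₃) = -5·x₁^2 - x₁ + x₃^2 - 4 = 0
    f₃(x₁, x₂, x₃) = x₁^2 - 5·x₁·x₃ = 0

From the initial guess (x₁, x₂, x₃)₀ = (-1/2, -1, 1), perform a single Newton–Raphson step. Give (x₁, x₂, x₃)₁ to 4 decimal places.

(0.1761, -1.5227, 1.5227)

At (-1/2, -1, 1): F = (0.0000, -3.7500, 2.7500).
Jacobian J = [[0, 1, 1], [-10·x₁ - 1, 0, 2·x₃], [2·x₁ - 5·x₃, 0, -5·x₁]].
At the point, J = [[0.0000, 1.0000, 1.0000], [4.0000, 0.0000, 2.0000], [-6.0000, 0.0000, 2.5000]] (det J = -22.0000).
Solving J·Δ = −F gives Δ = (0.6761, -0.5227, 0.5227).
Then the next iterate is (x₁, x₂, x₃)₁ = (0.1761, -1.5227, 1.5227).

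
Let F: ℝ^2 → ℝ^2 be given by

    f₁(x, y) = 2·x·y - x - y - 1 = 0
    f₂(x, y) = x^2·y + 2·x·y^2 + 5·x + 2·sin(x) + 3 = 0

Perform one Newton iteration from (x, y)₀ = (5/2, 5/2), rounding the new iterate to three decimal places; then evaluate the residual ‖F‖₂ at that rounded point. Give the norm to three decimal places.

At (5/2, 5/2): F = (6.500, 63.57194).
Jacobian J = [[2·y - 1, 2·x - 1], [2·x·y + 2·y^2 + 2·cos(x) + 5, x^2 + 4·x·y]].
At the point, J = [[4.000, 4.000], [28.39771, 31.250]] (det J = 11.40915).
Solving J·Δ = −F gives Δ = (4.484, -6.109).
Then the next iterate is (x, y)₁ = (6.984, -3.609).
Re-evaluating at (6.984, -3.609): F = (-54.78551, 45.10771), so ‖F‖₂ = 70.966.

70.966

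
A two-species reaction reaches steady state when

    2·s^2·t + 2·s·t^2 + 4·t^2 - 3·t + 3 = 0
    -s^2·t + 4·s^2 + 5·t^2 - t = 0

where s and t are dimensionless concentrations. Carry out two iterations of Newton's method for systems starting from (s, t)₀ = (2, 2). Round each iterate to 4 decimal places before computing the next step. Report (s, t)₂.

At (2, 2): F = (45.0000, 26.0000).
Jacobian J = [[4·s·t + 2·t^2, 2·s^2 + 4·s·t + 8·t - 3], [-2·s·t + 8·s, -s^2 + 10·t - 1]].
At the point, J = [[24.0000, 37.0000], [8.0000, 15.0000]] (det J = 64.0000).
Solving J·Δ = −F gives Δ = (4.4844, -4.1250).
Then the next iterate is (s, t)₁ = (6.4844, -2.1250).
Round to (6.4844, -2.1250) and repeat: F = (-92.701897, 282.243716), J = [[-46.086150, 8.977487], [79.4339, -64.297443]].
Δ = (-1.5229, 2.5083), so (s, t)₂ = (4.9615, 0.3833).

(4.9615, 0.3833)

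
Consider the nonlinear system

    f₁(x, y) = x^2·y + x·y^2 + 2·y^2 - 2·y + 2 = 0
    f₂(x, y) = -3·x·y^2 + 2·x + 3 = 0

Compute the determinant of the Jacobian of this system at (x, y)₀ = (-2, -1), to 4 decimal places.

J = [[2·x·y + y^2, x^2 + 2·x·y + 4·y - 2], [-3·y^2 + 2, -6·x·y]].
At the point, J = [[5.0000, 2.0000], [-1.0000, -12.0000]].
det J = -58.0000.

-58.0000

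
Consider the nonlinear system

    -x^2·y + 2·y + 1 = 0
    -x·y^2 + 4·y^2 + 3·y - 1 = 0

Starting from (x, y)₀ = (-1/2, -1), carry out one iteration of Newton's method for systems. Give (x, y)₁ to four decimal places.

(-0.9677, -0.8387)

At (-1/2, -1): F = (-0.7500, 0.5000).
Jacobian J = [[-2·x·y, -x^2 + 2], [-y^2, -2·x·y + 8·y + 3]].
At the point, J = [[-1.0000, 1.7500], [-1.0000, -6.0000]] (det J = 7.7500).
Solving J·Δ = −F gives Δ = (-0.4677, 0.1613).
Then the next iterate is (x, y)₁ = (-0.9677, -0.8387).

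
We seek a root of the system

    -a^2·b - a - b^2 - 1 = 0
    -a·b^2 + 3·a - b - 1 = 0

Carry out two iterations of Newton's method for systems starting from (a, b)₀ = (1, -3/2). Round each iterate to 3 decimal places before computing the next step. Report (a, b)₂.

(2.951, -2.529)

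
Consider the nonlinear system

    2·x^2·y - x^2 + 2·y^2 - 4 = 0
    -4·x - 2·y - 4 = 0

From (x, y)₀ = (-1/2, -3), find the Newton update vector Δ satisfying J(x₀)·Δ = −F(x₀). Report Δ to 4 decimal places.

At (-1/2, -3): F = (12.2500, 4.0000).
Jacobian J = [[4·x·y - 2·x, 2·x^2 + 4·y], [-4, -2]].
At the point, J = [[7.0000, -11.5000], [-4.0000, -2.0000]] (det J = -60.0000).
Solving J·Δ = −F gives Δ = (0.3583, 1.2833).

(0.3583, 1.2833)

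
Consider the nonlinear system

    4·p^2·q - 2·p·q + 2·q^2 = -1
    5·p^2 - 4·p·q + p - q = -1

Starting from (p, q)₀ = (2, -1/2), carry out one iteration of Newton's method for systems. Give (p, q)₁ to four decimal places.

At (2, -1/2): F = (-4.5000, 27.5000).
Jacobian J = [[8·p·q - 2·q, 4·p^2 - 2·p + 4·q], [10·p - 4·q + 1, -4·p - 1]].
At the point, J = [[-7.0000, 10.0000], [23.0000, -9.0000]] (det J = -167.0000).
Solving J·Δ = −F gives Δ = (-1.4042, -0.5329).
Then the next iterate is (p, q)₁ = (0.5958, -1.0329).

(0.5958, -1.0329)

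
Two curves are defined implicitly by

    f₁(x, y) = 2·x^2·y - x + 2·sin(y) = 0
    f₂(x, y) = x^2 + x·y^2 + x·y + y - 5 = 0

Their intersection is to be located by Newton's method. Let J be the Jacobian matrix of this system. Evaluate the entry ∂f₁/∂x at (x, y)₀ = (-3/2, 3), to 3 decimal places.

-19.000

∂f₁/∂x = 4·x·y - 1.
At (-3/2, 3) this is -19.000.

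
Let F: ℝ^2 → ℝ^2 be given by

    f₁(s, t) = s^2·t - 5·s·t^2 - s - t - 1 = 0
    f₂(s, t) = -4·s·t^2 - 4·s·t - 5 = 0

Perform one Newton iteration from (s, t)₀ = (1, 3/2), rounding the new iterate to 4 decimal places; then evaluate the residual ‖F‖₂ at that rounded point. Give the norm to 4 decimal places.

3.3701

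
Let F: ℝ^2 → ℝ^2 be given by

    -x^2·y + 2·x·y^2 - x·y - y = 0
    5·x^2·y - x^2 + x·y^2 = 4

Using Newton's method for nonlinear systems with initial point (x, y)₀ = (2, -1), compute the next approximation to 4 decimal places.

At (2, -1): F = (11.0000, -26.0000).
Jacobian J = [[-2·x·y + 2·y^2 - y, -x^2 + 4·x·y - x - 1], [10·x·y - 2·x + y^2, 5·x^2 + 2·x·y]].
At the point, J = [[7.0000, -15.0000], [-23.0000, 16.0000]] (det J = -233.0000).
Solving J·Δ = −F gives Δ = (-0.9185, 0.3047).
Then the next iterate is (x, y)₁ = (1.0815, -0.6953).

(1.0815, -0.6953)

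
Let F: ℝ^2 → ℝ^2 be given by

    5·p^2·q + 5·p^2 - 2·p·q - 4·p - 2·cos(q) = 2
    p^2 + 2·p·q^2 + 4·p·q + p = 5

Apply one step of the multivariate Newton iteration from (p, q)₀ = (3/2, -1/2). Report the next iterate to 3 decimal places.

At (3/2, -1/2): F = (-2.63017, -3.500).
Jacobian J = [[10·p·q + 10·p - 2·q - 4, 5·p^2 - 2·p + 2·sin(q)], [2·p + 2·q^2 + 4·q + 1, 4·p·q + 4·p]].
At the point, J = [[4.500, 7.29115], [2.500, 3.000]] (det J = -4.72787).
Solving J·Δ = −F gives Δ = (3.729, -1.941).
Then the next iterate is (p, q)₁ = (5.229, -2.441).

(5.229, -2.441)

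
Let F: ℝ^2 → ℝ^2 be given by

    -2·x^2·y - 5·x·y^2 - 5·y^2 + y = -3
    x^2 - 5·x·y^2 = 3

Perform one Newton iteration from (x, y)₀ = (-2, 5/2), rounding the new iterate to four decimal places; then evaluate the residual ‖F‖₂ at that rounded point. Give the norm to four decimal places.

379.8121

At (-2, 5/2): F = (16.7500, 63.5000).
Jacobian J = [[-4·x·y - 5·y^2, -2·x^2 - 10·x·y - 10·y + 1], [2·x - 5·y^2, -10·x·y]].
At the point, J = [[-11.2500, 18.0000], [-35.2500, 50.0000]] (det J = 72.0000).
Solving J·Δ = −F gives Δ = (4.2431, 1.7214).
Then the next iterate is (x, y)₁ = (2.2431, 4.2214).
Re-evaluating at (2.2431, 4.2214): F = (-324.222272, -197.831157), so ‖F‖₂ = 379.8121.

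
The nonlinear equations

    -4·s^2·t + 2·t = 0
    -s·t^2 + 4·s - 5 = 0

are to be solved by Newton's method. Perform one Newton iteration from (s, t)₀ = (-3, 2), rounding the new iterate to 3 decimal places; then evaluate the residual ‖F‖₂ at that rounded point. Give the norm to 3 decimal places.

At (-3, 2): F = (-68.000, -5.000).
Jacobian J = [[-8·s·t, -4·s^2 + 2], [-t^2 + 4, -2·s·t]].
At the point, J = [[48.000, -34.000], [0.000, 12.000]] (det J = 576.000).
Solving J·Δ = −F gives Δ = (1.712, 0.417).
Then the next iterate is (s, t)₁ = (-1.288, 2.417).
Re-evaluating at (-1.288, 2.417): F = (-11.20467, -2.62765), so ‖F‖₂ = 11.509.

11.509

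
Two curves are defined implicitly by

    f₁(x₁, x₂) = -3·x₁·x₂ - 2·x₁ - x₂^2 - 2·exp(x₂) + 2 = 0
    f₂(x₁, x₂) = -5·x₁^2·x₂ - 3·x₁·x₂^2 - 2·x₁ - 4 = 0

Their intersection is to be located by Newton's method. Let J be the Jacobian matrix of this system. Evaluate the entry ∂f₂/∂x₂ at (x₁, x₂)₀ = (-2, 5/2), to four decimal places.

10.0000

∂f₂/∂x₂ = -5·x₁^2 - 6·x₁·x₂.
At (-2, 5/2) this is 10.0000.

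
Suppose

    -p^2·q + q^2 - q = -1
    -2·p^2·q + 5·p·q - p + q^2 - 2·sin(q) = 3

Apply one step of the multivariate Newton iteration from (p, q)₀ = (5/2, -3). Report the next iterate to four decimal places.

At (5/2, -3): F = (31.7500, 3.782240).
Jacobian J = [[-2·p·q, -p^2 + 2·q - 1], [-4·p·q + 5·q - 1, -2·p^2 + 5·p + 2·q - 2·cos(q)]].
At the point, J = [[15.0000, -13.2500], [14.0000, -4.020015]] (det J = 125.199775).
Solving J·Δ = −F gives Δ = (0.6192, 3.0972).
Then the next iterate is (p, q)₁ = (3.1192, 0.0972).

(3.1192, 0.0972)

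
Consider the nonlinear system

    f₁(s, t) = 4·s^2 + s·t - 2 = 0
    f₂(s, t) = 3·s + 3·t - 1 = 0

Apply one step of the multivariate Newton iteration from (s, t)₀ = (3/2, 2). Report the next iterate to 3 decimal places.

(1.080, -0.747)

At (3/2, 2): F = (10.000, 9.500).
Jacobian J = [[8·s + t, s], [3, 3]].
At the point, J = [[14.000, 1.500], [3.000, 3.000]] (det J = 37.500).
Solving J·Δ = −F gives Δ = (-0.420, -2.747).
Then the next iterate is (s, t)₁ = (1.080, -0.747).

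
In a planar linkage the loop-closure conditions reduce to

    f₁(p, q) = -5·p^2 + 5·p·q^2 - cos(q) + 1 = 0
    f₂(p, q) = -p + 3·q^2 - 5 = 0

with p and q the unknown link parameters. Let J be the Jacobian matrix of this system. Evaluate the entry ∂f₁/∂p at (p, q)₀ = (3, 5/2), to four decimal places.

1.2500

∂f₁/∂p = -10·p + 5·q^2.
At (3, 5/2) this is 1.2500.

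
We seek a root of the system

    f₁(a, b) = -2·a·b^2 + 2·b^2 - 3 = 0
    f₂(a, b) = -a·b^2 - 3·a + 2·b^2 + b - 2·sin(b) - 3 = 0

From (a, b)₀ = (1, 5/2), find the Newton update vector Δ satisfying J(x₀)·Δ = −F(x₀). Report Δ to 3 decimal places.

At (1, 5/2): F = (-3.000, 1.55306).
Jacobian J = [[-2·b^2, -4·a·b + 4·b], [-b^2 - 3, -2·a·b + 4·b - 2·cos(b) + 1]].
At the point, J = [[-12.500, 0.000], [-9.250, 7.60229]] (det J = -95.02859).
Solving J·Δ = −F gives Δ = (-0.240, -0.496).

(-0.240, -0.496)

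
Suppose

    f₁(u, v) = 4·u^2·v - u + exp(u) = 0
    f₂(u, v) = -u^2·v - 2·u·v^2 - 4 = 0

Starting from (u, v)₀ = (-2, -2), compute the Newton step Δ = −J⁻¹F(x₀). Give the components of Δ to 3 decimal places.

(0.756, 0.395)

At (-2, -2): F = (-29.86466, 20.000).
Jacobian J = [[8·u·v + exp(u) - 1, 4·u^2], [-2·u·v - 2·v^2, -u^2 - 4·u·v]].
At the point, J = [[31.13534, 16.000], [-16.000, -20.000]] (det J = -366.70671).
Solving J·Δ = −F gives Δ = (0.756, 0.395).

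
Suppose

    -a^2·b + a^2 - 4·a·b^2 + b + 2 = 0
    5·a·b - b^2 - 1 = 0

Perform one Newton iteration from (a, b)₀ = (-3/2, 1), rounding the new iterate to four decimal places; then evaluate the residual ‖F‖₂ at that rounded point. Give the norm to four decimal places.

4.0814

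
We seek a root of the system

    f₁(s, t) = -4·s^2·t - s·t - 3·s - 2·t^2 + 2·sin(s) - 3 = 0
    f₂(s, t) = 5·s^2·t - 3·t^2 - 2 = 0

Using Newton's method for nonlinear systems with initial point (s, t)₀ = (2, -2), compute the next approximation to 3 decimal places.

(1.777, -0.592)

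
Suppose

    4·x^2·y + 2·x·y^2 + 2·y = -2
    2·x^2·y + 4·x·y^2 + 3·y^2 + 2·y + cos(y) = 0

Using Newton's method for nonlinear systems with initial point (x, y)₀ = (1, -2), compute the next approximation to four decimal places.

(0.5748, -1.2992)

At (1, -2): F = (-2.0000, 19.583853).
Jacobian J = [[8·x·y + 2·y^2, 4·x^2 + 4·x·y + 2], [4·x·y + 4·y^2, 2·x^2 + 8·x·y + 6·y - sin(y) + 2]].
At the point, J = [[-8.0000, -2.0000], [8.0000, -23.090703]] (det J = 200.725621).
Solving J·Δ = −F gives Δ = (-0.4252, 0.7008).
Then the next iterate is (x, y)₁ = (0.5748, -1.2992).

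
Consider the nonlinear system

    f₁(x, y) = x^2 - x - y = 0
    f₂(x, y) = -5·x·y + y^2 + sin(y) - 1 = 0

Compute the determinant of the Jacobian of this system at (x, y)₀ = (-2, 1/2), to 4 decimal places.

-61.8879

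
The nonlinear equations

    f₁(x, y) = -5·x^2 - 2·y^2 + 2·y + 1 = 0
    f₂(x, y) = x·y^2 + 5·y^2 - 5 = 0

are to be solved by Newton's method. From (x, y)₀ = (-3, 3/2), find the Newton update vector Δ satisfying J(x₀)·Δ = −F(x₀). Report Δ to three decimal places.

(1.455, -0.462)

At (-3, 3/2): F = (-45.500, -0.500).
Jacobian J = [[-10·x, -4·y + 2], [y^2, 2·x·y + 10·y]].
At the point, J = [[30.000, -4.000], [2.250, 6.000]] (det J = 189.000).
Solving J·Δ = −F gives Δ = (1.455, -0.462).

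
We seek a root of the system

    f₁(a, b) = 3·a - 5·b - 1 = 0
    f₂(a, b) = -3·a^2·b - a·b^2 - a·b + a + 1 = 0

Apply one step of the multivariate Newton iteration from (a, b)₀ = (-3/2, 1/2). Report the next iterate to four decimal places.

At (-3/2, 1/2): F = (-8.0000, -2.7500).
Jacobian J = [[3, -5], [-6·a·b - b^2 - b + 1, -3·a^2 - 2·a·b - a]].
At the point, J = [[3.0000, -5.0000], [4.7500, -3.7500]] (det J = 12.5000).
Solving J·Δ = −F gives Δ = (-1.3000, -2.3800).
Then the next iterate is (a, b)₁ = (-2.8000, -1.8800).

(-2.8000, -1.8800)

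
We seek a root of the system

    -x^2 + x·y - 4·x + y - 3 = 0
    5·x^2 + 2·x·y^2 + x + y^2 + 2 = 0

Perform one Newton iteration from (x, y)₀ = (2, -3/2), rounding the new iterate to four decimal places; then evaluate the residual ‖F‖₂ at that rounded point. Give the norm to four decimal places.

5.8190

At (2, -3/2): F = (-19.5000, 35.2500).
Jacobian J = [[-2·x + y - 4, x + 1], [10·x + 2·y^2 + 1, 4·x·y + 2·y]].
At the point, J = [[-9.5000, 3.0000], [25.5000, -15.0000]] (det J = 66.0000).
Solving J·Δ = −F gives Δ = (-2.8295, -2.4602).
Then the next iterate is (x, y)₁ = (-0.8295, -3.9602).
Re-evaluating at (-0.8295, -3.9602): F = (-1.045284, -5.724367), so ‖F‖₂ = 5.8190.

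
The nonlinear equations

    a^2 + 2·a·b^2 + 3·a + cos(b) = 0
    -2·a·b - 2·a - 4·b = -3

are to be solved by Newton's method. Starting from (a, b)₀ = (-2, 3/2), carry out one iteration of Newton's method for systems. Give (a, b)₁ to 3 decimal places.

(-0.600, 1.036)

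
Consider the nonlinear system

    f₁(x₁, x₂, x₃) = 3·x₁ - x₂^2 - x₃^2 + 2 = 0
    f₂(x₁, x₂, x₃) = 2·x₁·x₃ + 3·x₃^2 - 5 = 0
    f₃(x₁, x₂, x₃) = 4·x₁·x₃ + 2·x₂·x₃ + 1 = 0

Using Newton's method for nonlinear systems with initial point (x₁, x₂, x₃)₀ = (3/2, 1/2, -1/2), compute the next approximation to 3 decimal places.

(-4.250, -14.125, -3.875)

At (3/2, 1/2, -1/2): F = (6.000, -5.750, -2.500).
Jacobian J = [[3, -2·x₂, -2·x₃], [2·x₃, 0, 2·x₁ + 6·x₃], [4·x₃, 2·x₃, 4·x₁ + 2·x₂]].
At the point, J = [[3.000, -1.000, 1.000], [-1.000, 0.000, 0.000], [-2.000, -1.000, 7.000]] (det J = -6.000).
Solving J·Δ = −F gives Δ = (-5.750, -14.625, -3.375).
Then the next iterate is (x₁, x₂, x₃)₁ = (-4.250, -14.125, -3.875).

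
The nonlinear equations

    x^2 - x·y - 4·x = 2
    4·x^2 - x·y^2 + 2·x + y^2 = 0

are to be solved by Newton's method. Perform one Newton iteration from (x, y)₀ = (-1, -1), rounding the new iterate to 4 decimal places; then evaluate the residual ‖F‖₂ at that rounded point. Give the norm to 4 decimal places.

1.0692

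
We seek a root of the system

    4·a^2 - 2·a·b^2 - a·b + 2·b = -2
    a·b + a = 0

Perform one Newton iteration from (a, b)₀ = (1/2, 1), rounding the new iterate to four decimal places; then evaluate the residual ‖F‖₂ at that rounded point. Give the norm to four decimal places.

71.2531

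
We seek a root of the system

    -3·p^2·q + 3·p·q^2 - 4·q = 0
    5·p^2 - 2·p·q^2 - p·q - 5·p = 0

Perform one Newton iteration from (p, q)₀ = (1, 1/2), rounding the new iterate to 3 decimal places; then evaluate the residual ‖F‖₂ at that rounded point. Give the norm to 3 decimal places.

0.868

At (1, 1/2): F = (-2.750, -1.000).
Jacobian J = [[-6·p·q + 3·q^2, -3·p^2 + 6·p·q - 4], [10·p - 2·q^2 - q - 5, -4·p·q - p]].
At the point, J = [[-2.250, -4.000], [4.000, -3.000]] (det J = 22.750).
Solving J·Δ = −F gives Δ = (-0.187, -0.582).
Then the next iterate is (p, q)₁ = (0.813, -0.082).
Re-evaluating at (0.813, -0.082): F = (0.50700, -0.70442), so ‖F‖₂ = 0.868.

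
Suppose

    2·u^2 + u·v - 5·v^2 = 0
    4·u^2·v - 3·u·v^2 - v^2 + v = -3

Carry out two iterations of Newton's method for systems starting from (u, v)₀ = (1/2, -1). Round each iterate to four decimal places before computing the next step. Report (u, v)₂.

At (1/2, -1): F = (-5.0000, -1.5000).
Jacobian J = [[4·u + v, u - 10·v], [8·u·v - 3·v^2, 4·u^2 - 6·u·v - 2·v + 1]].
At the point, J = [[1.0000, 10.5000], [-7.0000, 7.0000]] (det J = 80.5000).
Solving J·Δ = −F gives Δ = (0.2391, 0.4534).
Then the next iterate is (u, v)₁ = (0.7391, -0.5466).
Round to (0.7391, -0.5466) and repeat: F = (-0.805312, 0.297800), J = [[2.4098, 6.2051], [-4.128251, 6.702228]].
Δ = (0.1735, 0.0624), so (u, v)₂ = (0.9126, -0.4842).

(0.9126, -0.4842)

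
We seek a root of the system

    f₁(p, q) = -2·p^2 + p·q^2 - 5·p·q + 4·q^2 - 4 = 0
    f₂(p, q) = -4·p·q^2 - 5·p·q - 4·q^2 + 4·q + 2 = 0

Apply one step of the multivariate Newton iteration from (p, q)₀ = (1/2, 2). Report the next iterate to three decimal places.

(0.323, 1.360)

At (1/2, 2): F = (8.500, -19.000).
Jacobian J = [[-4·p + q^2 - 5·q, 2·p·q - 5·p + 8·q], [-4·q^2 - 5·q, -8·p·q - 5·p - 8·q + 4]].
At the point, J = [[-8.000, 15.500], [-26.000, -22.500]] (det J = 583.000).
Solving J·Δ = −F gives Δ = (-0.177, -0.640).
Then the next iterate is (p, q)₁ = (0.323, 1.360).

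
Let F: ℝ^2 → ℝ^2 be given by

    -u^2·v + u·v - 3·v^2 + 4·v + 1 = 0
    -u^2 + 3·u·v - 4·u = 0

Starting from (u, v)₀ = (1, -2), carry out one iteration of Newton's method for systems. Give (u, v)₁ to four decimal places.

(0.3990, -0.7374)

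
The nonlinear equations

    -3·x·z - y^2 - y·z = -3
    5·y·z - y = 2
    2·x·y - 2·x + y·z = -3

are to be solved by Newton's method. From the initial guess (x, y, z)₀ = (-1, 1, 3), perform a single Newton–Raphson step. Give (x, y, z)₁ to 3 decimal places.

(-3.000, 3.000, -5.000)

At (-1, 1, 3): F = (8.000, 12.000, 6.000).
Jacobian J = [[-3·z, -2·y - z, -3·x - y], [0, 5·z - 1, 5·y], [2·y - 2, 2·x + z, y]].
At the point, J = [[-9.000, -5.000, 2.000], [0.000, 14.000, 5.000], [0.000, 1.000, 1.000]] (det J = -81.000).
Solving J·Δ = −F gives Δ = (-2.000, 2.000, -8.000).
Then the next iterate is (x, y, z)₁ = (-3.000, 3.000, -5.000).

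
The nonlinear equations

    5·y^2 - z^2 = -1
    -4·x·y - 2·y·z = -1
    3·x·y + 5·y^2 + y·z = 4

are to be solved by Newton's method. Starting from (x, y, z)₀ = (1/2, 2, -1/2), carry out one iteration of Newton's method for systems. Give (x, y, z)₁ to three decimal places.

(1.427, 1.056, -2.368)

At (1/2, 2, -1/2): F = (20.750, -1.000, 18.000).
Jacobian J = [[0, 10·y, -2·z], [-4·y, -4·x - 2·z, -2·y], [3·y, 3·x + 10·y + z, y]].
At the point, J = [[0.000, 20.000, 1.000], [-8.000, -1.000, -4.000], [6.000, 21.000, 2.000]] (det J = -322.000).
Solving J·Δ = −F gives Δ = (0.927, -0.944, -1.868).
Then the next iterate is (x, y, z)₁ = (1.427, 1.056, -2.368).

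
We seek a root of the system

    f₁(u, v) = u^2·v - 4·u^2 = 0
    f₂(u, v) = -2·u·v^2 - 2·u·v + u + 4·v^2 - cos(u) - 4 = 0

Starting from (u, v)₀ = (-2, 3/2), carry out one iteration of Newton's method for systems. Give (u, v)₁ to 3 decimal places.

At (-2, 3/2): F = (-10.000, 18.41615).
Jacobian J = [[2·u·v - 8·u, u^2], [-2·v^2 - 2·v + sin(u) + 1, -4·u·v - 2·u + 8·v]].
At the point, J = [[10.000, 4.000], [-7.40930, 28.000]] (det J = 309.63719).
Solving J·Δ = −F gives Δ = (1.142, -0.355).
Then the next iterate is (u, v)₁ = (-0.858, 1.145).

(-0.858, 1.145)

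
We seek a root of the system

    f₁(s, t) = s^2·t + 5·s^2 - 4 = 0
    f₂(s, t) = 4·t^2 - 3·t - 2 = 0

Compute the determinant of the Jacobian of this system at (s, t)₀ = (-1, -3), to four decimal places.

J = [[2·s·t + 10·s, s^2], [0, 8·t - 3]].
At the point, J = [[-4.0000, 1.0000], [0.0000, -27.0000]].
det J = 108.0000.

108.0000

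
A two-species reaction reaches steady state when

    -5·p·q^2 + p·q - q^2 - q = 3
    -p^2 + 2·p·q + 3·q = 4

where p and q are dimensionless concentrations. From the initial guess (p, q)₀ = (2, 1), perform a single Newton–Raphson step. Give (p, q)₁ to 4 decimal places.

(0.4000, 0.6857)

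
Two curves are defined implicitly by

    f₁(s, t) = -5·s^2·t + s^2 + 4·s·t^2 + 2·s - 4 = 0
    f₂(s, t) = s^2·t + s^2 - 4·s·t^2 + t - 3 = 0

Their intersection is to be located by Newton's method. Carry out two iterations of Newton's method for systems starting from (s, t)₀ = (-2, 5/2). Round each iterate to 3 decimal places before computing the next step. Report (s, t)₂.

(-0.046, 2.078)

At (-2, 5/2): F = (-104.000, 63.500).
Jacobian J = [[-10·s·t + 2·s + 4·t^2 + 2, -5·s^2 + 8·s·t], [2·s·t + 2·s - 4·t^2, s^2 - 8·s·t + 1]].
At the point, J = [[73.000, -60.000], [-39.000, 45.000]] (det J = 945.000).
Solving J·Δ = −F gives Δ = (0.921, -0.613).
Then the next iterate is (s, t)₁ = (-1.079, 1.887).
Round to (-1.079, 1.887) and repeat: F = (-31.34665, 17.61644), J = [[34.44581, -22.10979], [-20.47322, 18.45283]].
Δ = (1.033, 0.191), so (s, t)₂ = (-0.046, 2.078).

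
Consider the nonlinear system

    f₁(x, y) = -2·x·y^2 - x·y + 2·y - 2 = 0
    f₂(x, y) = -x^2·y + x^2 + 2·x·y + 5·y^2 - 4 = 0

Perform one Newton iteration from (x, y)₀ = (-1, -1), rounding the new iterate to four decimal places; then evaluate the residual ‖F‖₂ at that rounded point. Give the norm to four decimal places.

At (-1, -1): F = (-3.0000, 5.0000).
Jacobian J = [[-2·y^2 - y, -4·x·y - x + 2], [-2·x·y + 2·x + 2·y, -x^2 + 2·x + 10·y]].
At the point, J = [[-1.0000, -1.0000], [-6.0000, -13.0000]] (det J = 7.0000).
Solving J·Δ = −F gives Δ = (-6.2857, 3.2857).
Then the next iterate is (x, y)₁ = (-7.2857, 2.2857).
Re-evaluating at (-7.2857, 2.2857): F = (95.351504, -79.430514), so ‖F‖₂ = 124.1012.

124.1012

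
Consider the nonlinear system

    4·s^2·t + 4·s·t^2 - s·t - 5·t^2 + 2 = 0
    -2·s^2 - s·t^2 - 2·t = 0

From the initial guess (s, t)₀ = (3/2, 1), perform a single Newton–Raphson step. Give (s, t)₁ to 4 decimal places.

(4.2647, -4.4706)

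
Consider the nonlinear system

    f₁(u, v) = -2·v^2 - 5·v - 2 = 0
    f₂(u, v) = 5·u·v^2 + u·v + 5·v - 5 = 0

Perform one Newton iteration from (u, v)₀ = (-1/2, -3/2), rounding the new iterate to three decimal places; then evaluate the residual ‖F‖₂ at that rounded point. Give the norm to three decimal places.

54.785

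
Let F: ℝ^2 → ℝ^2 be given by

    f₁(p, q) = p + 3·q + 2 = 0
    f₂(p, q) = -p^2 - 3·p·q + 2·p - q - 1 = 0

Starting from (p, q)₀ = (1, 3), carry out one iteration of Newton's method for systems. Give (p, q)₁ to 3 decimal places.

At (1, 3): F = (12.000, -12.000).
Jacobian J = [[1, 3], [-2·p - 3·q + 2, -3·p - 1]].
At the point, J = [[1.000, 3.000], [-9.000, -4.000]] (det J = 23.000).
Solving J·Δ = −F gives Δ = (0.522, -4.174).
Then the next iterate is (p, q)₁ = (1.522, -1.174).

(1.522, -1.174)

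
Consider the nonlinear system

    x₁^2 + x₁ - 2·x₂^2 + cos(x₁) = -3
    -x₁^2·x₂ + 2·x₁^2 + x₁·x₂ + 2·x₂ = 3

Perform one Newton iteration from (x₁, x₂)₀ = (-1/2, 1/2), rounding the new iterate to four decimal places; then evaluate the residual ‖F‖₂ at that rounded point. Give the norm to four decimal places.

5.0689

At (-1/2, 1/2): F = (3.127583, -1.8750).
Jacobian J = [[2·x₁ - sin(x₁) + 1, -4·x₂], [-2·x₁·x₂ + 4·x₁ + x₂, -x₁^2 + x₁ + 2]].
At the point, J = [[0.479426, -2.0000], [-1.0000, 1.2500]] (det J = -1.400718).
Solving J·Δ = −F gives Δ = (0.1139, 1.5911).
Then the next iterate is (x₁, x₂)₁ = (-0.3861, 2.0911).
Re-evaluating at (-0.3861, 2.0911): F = (-5.056040, 0.361246), so ‖F‖₂ = 5.0689.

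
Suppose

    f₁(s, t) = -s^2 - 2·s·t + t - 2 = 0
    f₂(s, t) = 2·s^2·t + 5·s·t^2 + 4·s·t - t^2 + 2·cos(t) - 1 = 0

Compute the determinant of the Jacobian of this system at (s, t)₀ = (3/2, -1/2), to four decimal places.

-17.4177

J = [[-2·s - 2·t, -2·s + 1], [4·s·t + 5·t^2 + 4·t, 2·s^2 + 10·s·t + 4·s - 2·t - 2·sin(t)]].
At the point, J = [[-2.0000, -2.0000], [-3.7500, 4.958851]].
det J = -17.4177.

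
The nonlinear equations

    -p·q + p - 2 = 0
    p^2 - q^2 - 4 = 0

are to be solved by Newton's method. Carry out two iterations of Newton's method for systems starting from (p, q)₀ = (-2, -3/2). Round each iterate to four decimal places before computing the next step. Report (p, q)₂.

At (-2, -3/2): F = (-7.0000, -2.2500).
Jacobian J = [[-q + 1, -p], [2·p, -2·q]].
At the point, J = [[2.5000, 2.0000], [-4.0000, 3.0000]] (det J = 15.5000).
Solving J·Δ = −F gives Δ = (1.0645, 2.1694).
Then the next iterate is (p, q)₁ = (-0.9355, 0.6694).
Round to (-0.9355, 0.6694) and repeat: F = (-2.309276, -3.572936), J = [[0.3306, 0.9355], [-1.8710, -1.3388]].
Δ = (-4.9201, 4.2072), so (p, q)₂ = (-5.8556, 4.8766).

(-5.8556, 4.8766)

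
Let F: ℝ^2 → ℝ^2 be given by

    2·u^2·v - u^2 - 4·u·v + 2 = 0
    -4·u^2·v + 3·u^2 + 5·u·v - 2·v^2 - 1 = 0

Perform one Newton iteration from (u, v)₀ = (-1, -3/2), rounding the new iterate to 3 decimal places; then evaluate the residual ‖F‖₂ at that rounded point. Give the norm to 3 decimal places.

3.374

At (-1, -3/2): F = (-8.000, 11.000).
Jacobian J = [[4·u·v - 2·u - 4·v, 2·u^2 - 4·u], [-8·u·v + 6·u + 5·v, -4·u^2 + 5·u - 4·v]].
At the point, J = [[14.000, 6.000], [-25.500, -3.000]] (det J = 111.000).
Solving J·Δ = −F gives Δ = (0.378, 0.450).
Then the next iterate is (u, v)₁ = (-0.622, -1.050).
Re-evaluating at (-0.622, -1.050): F = (-1.81174, 2.84606), so ‖F‖₂ = 3.374.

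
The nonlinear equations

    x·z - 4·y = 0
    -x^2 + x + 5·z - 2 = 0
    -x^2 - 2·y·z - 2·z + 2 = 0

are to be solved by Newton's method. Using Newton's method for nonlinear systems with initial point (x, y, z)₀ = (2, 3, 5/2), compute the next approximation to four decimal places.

At (2, 3, 5/2): F = (-7.0000, 8.5000, -22.0000).
Jacobian J = [[z, -4, x], [-2·x + 1, 0, 5], [-2·x, -2·z, -2·y - 2]].
At the point, J = [[2.5000, -4.0000, 2.0000], [-3.0000, 0.0000, 5.0000], [-4.0000, -5.0000, -8.0000]] (det J = 268.5000).
Solving J·Δ = −F gives Δ = (0.3426, -2.2831, -1.4944).
Then the next iterate is (x, y, z)₁ = (2.3426, 0.7169, 1.0056).

(2.3426, 0.7169, 1.0056)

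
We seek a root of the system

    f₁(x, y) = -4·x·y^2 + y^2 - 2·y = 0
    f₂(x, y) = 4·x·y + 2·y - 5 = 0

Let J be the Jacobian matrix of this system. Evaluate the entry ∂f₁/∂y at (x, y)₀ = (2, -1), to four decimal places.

∂f₁/∂y = -8·x·y + 2·y - 2.
At (2, -1) this is 12.0000.

12.0000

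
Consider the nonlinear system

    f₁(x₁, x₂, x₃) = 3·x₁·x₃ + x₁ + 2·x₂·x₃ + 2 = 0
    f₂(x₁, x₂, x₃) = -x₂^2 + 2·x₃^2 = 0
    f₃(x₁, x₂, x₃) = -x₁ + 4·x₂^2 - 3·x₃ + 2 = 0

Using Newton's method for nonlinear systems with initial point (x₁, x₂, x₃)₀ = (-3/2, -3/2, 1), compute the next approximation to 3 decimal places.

(-1.442, -0.551, 0.351)

At (-3/2, -3/2, 1): F = (-7.000, -0.250, 9.500).
Jacobian J = [[3·x₃ + 1, 2·x₃, 3·x₁ + 2·x₂], [0, -2·x₂, 4·x₃], [-1, 8·x₂, -3]].
At the point, J = [[4.000, 2.000, -7.500], [0.000, 3.000, 4.000], [-1.000, -12.000, -3.000]] (det J = 125.500).
Solving J·Δ = −F gives Δ = (0.058, 0.949, -0.649).
Then the next iterate is (x₁, x₂, x₃)₁ = (-1.442, -0.551, 0.351).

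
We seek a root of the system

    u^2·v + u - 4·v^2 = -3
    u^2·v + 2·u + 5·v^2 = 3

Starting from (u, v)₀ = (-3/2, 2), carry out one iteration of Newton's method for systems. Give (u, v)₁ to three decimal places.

(-1.308, 1.203)

At (-3/2, 2): F = (-10.000, 18.500).
Jacobian J = [[2·u·v + 1, u^2 - 8·v], [2·u·v + 2, u^2 + 10·v]].
At the point, J = [[-5.000, -13.750], [-4.000, 22.250]] (det J = -166.250).
Solving J·Δ = −F gives Δ = (0.192, -0.797).
Then the next iterate is (u, v)₁ = (-1.308, 1.203).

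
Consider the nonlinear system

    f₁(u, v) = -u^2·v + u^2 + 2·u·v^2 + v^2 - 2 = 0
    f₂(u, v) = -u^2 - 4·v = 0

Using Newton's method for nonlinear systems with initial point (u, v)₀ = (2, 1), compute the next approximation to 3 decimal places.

At (2, 1): F = (3.000, -8.000).
Jacobian J = [[-2·u·v + 2·u + 2·v^2, -u^2 + 4·u·v + 2·v], [-2·u, -4]].
At the point, J = [[2.000, 6.000], [-4.000, -4.000]] (det J = 16.000).
Solving J·Δ = −F gives Δ = (-2.250, 0.250).
Then the next iterate is (u, v)₁ = (-0.250, 1.250).

(-0.250, 1.250)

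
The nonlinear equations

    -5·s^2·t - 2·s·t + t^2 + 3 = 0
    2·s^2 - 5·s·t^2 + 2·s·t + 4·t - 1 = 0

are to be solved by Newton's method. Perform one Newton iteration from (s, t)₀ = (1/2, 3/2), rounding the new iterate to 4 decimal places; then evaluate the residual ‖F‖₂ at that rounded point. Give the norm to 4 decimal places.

At (1/2, 3/2): F = (1.8750, 1.3750).
Jacobian J = [[-10·s·t - 2·t, -5·s^2 - 2·s + 2·t], [4·s - 5·t^2 + 2·t, -10·s·t + 2·s + 4]].
At the point, J = [[-10.5000, 0.7500], [-6.2500, -2.5000]] (det J = 30.9375).
Solving J·Δ = −F gives Δ = (0.1848, 0.0879).
Then the next iterate is (s, t)₁ = (0.6848, 1.5879).
Re-evaluating at (0.6848, 1.5879): F = (-0.376598, -0.169074), so ‖F‖₂ = 0.4128.

0.4128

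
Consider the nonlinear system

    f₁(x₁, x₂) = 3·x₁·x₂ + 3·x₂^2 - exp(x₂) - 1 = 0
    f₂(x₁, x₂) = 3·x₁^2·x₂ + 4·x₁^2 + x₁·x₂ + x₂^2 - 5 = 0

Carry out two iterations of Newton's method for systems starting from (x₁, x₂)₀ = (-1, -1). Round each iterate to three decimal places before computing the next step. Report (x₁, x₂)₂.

(-1.297, -0.339)

At (-1, -1): F = (4.63212, -2.000).
Jacobian J = [[3·x₂, 3·x₁ + 6·x₂ - exp(x₂)], [6·x₁·x₂ + 8·x₁ + x₂, 3·x₁^2 + x₁ + 2·x₂]].
At the point, J = [[-3.000, -9.36788], [-3.000, 0.000]] (det J = -28.10364).
Solving J·Δ = −F gives Δ = (-0.667, 0.708).
Then the next iterate is (x₁, x₂)₁ = (-1.667, -0.292).
Round to (-1.667, -0.292) and repeat: F = (-0.03068, 4.25328), J = [[-0.876, -7.49977], [-10.70742, 6.08567]].
Δ = (0.370, -0.047), so (x₁, x₂)₂ = (-1.297, -0.339).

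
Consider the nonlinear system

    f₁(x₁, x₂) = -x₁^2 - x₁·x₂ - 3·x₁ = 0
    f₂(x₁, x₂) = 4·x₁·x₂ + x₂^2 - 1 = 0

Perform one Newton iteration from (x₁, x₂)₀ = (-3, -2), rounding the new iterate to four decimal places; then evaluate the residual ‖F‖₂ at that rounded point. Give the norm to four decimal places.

4.1068

At (-3, -2): F = (-6.0000, 27.0000).
Jacobian J = [[-2·x₁ - x₂ - 3, -x₁], [4·x₂, 4·x₁ + 2·x₂]].
At the point, J = [[5.0000, 3.0000], [-8.0000, -16.0000]] (det J = -56.0000).
Solving J·Δ = −F gives Δ = (0.2679, 1.5536).
Then the next iterate is (x₁, x₂)₁ = (-2.7321, -0.4464).
Re-evaluating at (-2.7321, -0.4464): F = (-0.487680, 4.077711), so ‖F‖₂ = 4.1068.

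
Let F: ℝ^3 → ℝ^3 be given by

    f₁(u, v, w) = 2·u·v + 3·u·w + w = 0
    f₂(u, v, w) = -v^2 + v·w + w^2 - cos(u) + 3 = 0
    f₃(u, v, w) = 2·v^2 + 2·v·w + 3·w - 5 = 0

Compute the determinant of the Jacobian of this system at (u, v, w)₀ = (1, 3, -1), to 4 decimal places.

-200.4876

J = [[2·v + 3·w, 2·u, 3·u + 1], [sin(u), -2·v + w, v + 2·w], [0, 4·v + 2·w, 2·v + 3]].
At the point, J = [[3.0000, 2.0000, 4.0000], [0.841471, -7.0000, 1.0000], [0.0000, 10.0000, 9.0000]].
det J = -200.4876.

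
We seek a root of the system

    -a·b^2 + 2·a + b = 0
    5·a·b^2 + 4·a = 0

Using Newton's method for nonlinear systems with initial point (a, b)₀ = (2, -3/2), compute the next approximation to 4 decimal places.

(0.4534, -1.2695)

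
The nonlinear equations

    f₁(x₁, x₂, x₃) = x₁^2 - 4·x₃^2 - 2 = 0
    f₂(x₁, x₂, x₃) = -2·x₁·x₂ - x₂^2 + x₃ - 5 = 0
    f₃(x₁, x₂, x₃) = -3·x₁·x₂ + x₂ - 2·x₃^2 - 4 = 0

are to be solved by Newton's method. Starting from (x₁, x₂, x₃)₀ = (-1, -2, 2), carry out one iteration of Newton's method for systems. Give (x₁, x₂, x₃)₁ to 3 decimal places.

At (-1, -2, 2): F = (-17.000, -11.000, -20.000).
Jacobian J = [[2·x₁, 0, -8·x₃], [-2·x₂, -2·x₁ - 2·x₂, 1], [-3·x₂, -3·x₁ + 1, -4·x₃]].
At the point, J = [[-2.000, 0.000, -16.000], [4.000, 6.000, 1.000], [6.000, 4.000, -8.000]] (det J = 424.000).
Solving J·Δ = −F gives Δ = (0.783, 1.505, -1.160).
Then the next iterate is (x₁, x₂, x₃)₁ = (-0.217, -0.495, 0.840).

(-0.217, -0.495, 0.840)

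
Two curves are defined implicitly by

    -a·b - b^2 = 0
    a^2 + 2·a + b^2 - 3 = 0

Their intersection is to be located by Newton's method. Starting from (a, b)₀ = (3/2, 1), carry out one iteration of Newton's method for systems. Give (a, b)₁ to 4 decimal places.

At (3/2, 1): F = (-2.5000, 3.2500).
Jacobian J = [[-b, -a - 2·b], [2·a + 2, 2·b]].
At the point, J = [[-1.0000, -3.5000], [5.0000, 2.0000]] (det J = 15.5000).
Solving J·Δ = −F gives Δ = (-0.4113, -0.5968).
Then the next iterate is (a, b)₁ = (1.0887, 0.4032).

(1.0887, 0.4032)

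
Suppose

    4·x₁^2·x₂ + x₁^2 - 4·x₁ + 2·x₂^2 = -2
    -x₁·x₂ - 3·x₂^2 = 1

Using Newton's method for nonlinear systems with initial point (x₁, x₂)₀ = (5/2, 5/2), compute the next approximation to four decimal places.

(2.0380, 1.0803)

At (5/2, 5/2): F = (73.2500, -26.0000).
Jacobian J = [[8·x₁·x₂ + 2·x₁ - 4, 4·x₁^2 + 4·x₂], [-x₂, -x₁ - 6·x₂]].
At the point, J = [[51.0000, 35.0000], [-2.5000, -17.5000]] (det J = -805.0000).
Solving J·Δ = −F gives Δ = (-0.4620, -1.4197).
Then the next iterate is (x₁, x₂)₁ = (2.0380, 1.0803).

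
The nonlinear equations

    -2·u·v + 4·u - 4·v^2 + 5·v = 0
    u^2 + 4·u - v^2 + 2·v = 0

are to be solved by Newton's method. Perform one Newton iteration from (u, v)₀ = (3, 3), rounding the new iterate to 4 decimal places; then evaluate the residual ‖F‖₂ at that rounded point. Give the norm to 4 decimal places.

At (3, 3): F = (-27.0000, 18.0000).
Jacobian J = [[-2·v + 4, -2·u - 8·v + 5], [2·u + 4, -2·v + 2]].
At the point, J = [[-2.0000, -25.0000], [10.0000, -4.0000]] (det J = 258.0000).
Solving J·Δ = −F gives Δ = (-2.1628, -0.9070).
Then the next iterate is (u, v)₁ = (0.8372, 2.0930).
Re-evaluating at (0.8372, 2.0930): F = (-7.213315, 3.855055), so ‖F‖₂ = 8.1788.

8.1788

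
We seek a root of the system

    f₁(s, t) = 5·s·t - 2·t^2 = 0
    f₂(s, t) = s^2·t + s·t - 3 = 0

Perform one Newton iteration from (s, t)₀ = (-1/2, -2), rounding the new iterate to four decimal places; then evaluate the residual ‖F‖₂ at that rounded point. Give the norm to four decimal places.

At (-1/2, -2): F = (-3.0000, -2.5000).
Jacobian J = [[5·t, 5·s - 4·t], [2·s·t + t, s^2 + s]].
At the point, J = [[-10.0000, 5.5000], [0.0000, -0.2500]] (det J = 2.5000).
Solving J·Δ = −F gives Δ = (-5.8000, -10.0000).
Then the next iterate is (s, t)₁ = (-6.3000, -12.0000).
Re-evaluating at (-6.3000, -12.0000): F = (90.0000, -403.6800), so ‖F‖₂ = 413.5910.

413.5910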